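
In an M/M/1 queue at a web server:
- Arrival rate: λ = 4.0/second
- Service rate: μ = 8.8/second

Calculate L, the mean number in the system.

ρ = λ/μ = 4.0/8.8 = 0.4545
For M/M/1: L = λ/(μ-λ)
L = 4.0/(8.8-4.0) = 4.0/4.80
L = 0.8333 requests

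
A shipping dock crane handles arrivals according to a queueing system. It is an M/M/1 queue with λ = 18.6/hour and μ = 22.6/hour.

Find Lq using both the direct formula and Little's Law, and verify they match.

Method 1 (direct): Lq = λ²/(μ(μ-λ)) = 345.96/(22.6 × 4.00) = 3.8270

Method 2 (Little's Law):
W = 1/(μ-λ) = 1/4.00 = 0.2500
Wq = W - 1/μ = 0.2500 - 0.04425 = 0.20575
Lq = λWq = 18.6 × 0.20575 = 3.8270 ✔ (matches Method 1)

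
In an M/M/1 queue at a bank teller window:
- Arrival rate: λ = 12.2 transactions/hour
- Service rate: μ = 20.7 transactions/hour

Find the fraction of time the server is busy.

Server utilization: ρ = λ/μ
ρ = 12.2/20.7 = 0.5894
The server is busy 58.94% of the time.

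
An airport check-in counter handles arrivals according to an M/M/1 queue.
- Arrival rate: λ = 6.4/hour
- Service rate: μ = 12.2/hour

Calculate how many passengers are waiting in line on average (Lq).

ρ = λ/μ = 6.4/12.2 = 0.5246
For M/M/1: Lq = λ²/(μ(μ-λ))
Lq = 40.96/(12.2 × 5.80)
Lq = 0.5789 passengers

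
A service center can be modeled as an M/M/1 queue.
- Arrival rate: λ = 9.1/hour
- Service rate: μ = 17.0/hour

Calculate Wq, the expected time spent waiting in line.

First, compute utilization: ρ = λ/μ = 9.1/17.0 = 0.5353
For M/M/1: Wq = λ/(μ(μ-λ))
Wq = 9.1/(17.0 × (17.0-9.1))
Wq = 9.1/(17.0 × 7.90)
Wq = 0.06776 hours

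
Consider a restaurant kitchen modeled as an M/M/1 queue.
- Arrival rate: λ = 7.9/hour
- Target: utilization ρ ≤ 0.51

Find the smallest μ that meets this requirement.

ρ = λ/μ, so μ = λ/ρ
μ ≥ 7.9/0.51 = 15.4902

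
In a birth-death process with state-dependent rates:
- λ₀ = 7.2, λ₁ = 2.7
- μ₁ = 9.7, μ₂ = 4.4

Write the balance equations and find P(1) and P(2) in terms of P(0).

Balance equations:
State 0: λ₀P₀ = μ₁P₁ → P₁ = (λ₀/μ₁)P₀ = (7.2/9.7)P₀ = 0.7423P₀
State 1: P₂ = (λ₀λ₁)/(μ₁μ₂)P₀ = (7.2×2.7)/(9.7×4.4)P₀ = 0.4555P₀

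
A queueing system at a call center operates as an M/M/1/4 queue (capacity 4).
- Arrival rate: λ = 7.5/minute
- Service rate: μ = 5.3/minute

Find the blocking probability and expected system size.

ρ = λ/μ = 7.5/5.3 = 1.41509
P₀ = (1-ρ)/(1-ρ^(K+1)) = (1-1.41509)/(1-1.41509^5) = -0.4151/-4.6744 = 0.08880
P_K = P₀×ρ^K = 0.08880 × 1.41509^4 = 0.08880 × 4.0099 = 0.3561
Blocking probability P_4 = 0.3561 (35.61%)
L = ρ[1 - (K+1)ρ^K + Kρ^(K+1)] / [(1-ρ)(1-ρ^(K+1))]
L = 1.41509 × (1 - 5×4.00992 + 4×5.67440) / ((1 - 1.41509) × (1 - 5.67440)) = 2.6605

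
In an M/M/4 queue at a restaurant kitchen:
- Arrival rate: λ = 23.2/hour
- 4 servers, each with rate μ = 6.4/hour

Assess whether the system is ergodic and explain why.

Stability requires ρ = λ/(cμ) < 1
ρ = 23.2/(4 × 6.4) = 23.2/25.60 = 0.9062
Since 0.9062 < 1, the system is STABLE.
The servers are busy 90.62% of the time.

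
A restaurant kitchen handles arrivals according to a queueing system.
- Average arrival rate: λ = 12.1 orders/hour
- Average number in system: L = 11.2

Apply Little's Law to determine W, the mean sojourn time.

Little's Law: L = λW, so W = L/λ
W = 11.2/12.1 = 0.9256 hours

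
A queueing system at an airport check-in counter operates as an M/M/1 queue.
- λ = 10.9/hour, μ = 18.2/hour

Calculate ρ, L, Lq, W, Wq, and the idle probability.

Step 1: ρ = λ/μ = 10.9/18.2 = 0.5989
Step 2: L = λ/(μ-λ) = 10.9/7.30 = 1.4932
Step 3: Lq = λ²/(μ(μ-λ)) = 118.81/(18.2×7.30) = 0.8942
Step 4: W = 1/(μ-λ) = 1/7.30 = 0.13699
Step 5: Wq = λ/(μ(μ-λ)) = 10.9/(18.2×7.30) = 0.08204
Step 6: P(0) = 1-ρ = 0.4011
Verify: L = λW = 10.9×0.13699 = 1.4932 ✔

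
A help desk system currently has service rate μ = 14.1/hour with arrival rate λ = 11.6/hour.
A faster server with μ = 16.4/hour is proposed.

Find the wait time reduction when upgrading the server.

System 1: ρ₁ = 11.6/14.1 = 0.8227, W₁ = 1/(14.1-11.6) = 0.40000
System 2: ρ₂ = 11.6/16.4 = 0.7073, W₂ = 1/(16.4-11.6) = 0.20833
Improvement: (W₁-W₂)/W₁ = (0.40000-0.20833)/0.40000 = 47.92%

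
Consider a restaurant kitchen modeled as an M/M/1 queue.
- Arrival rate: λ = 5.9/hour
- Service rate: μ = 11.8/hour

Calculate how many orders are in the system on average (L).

ρ = λ/μ = 5.9/11.8 = 0.5000
For M/M/1: L = λ/(μ-λ)
L = 5.9/(11.8-5.9) = 5.9/5.90
L = 1.0000 orders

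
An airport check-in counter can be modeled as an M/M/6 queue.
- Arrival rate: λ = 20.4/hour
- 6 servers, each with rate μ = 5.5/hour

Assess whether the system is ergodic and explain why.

Stability requires ρ = λ/(cμ) < 1
ρ = 20.4/(6 × 5.5) = 20.4/33.00 = 0.6182
Since 0.6182 < 1, the system is STABLE.
The servers are busy 61.82% of the time.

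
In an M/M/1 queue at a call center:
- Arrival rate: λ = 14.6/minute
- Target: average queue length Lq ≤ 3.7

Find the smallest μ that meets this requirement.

For M/M/1: Lq = λ²/(μ(μ-λ))
Need Lq ≤ 3.7, i.e. μ(μ-λ) ≥ λ²/3.7
μ² - 14.6μ - 213.16/3.7 ≥ 0  →  μ² - 14.6μ - 57.6108 ≥ 0
Quadratic formula (positive root): μ = [λ + √(λ² + 4×57.6108)]/2
Discriminant: 213.16 + 4×57.6108 = 443.6032, √443.6032 = 21.06189
μ ≥ (14.6 + 21.06189)/2 = 17.8309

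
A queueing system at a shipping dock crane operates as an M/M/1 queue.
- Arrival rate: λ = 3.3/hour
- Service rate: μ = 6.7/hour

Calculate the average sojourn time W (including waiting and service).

First, compute utilization: ρ = λ/μ = 3.3/6.7 = 0.4925
For M/M/1: W = 1/(μ-λ)
W = 1/(6.7-3.3) = 1/3.40
W = 0.2941 hours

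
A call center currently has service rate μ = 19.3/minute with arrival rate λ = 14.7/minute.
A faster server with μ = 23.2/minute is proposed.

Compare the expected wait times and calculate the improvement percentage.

System 1: ρ₁ = 14.7/19.3 = 0.7617, W₁ = 1/(19.3-14.7) = 0.21739
System 2: ρ₂ = 14.7/23.2 = 0.6336, W₂ = 1/(23.2-14.7) = 0.11765
Improvement: (W₁-W₂)/W₁ = (0.21739-0.11765)/0.21739 = 45.88%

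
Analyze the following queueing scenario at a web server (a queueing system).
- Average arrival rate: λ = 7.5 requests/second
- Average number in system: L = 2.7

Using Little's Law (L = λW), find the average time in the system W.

Little's Law: L = λW, so W = L/λ
W = 2.7/7.5 = 0.3600 seconds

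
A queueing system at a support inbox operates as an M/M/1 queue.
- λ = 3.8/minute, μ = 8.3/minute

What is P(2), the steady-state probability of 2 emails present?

ρ = λ/μ = 3.8/8.3 = 0.4578
P(n) = (1-ρ)ρⁿ
P(2) = (1-0.4578) × 0.4578^2
P(2) = 0.5422 × 0.2096
P(2) = 0.1136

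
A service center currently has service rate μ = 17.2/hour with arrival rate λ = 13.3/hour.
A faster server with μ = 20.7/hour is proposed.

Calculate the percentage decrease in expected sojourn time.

System 1: ρ₁ = 13.3/17.2 = 0.7733, W₁ = 1/(17.2-13.3) = 0.25641
System 2: ρ₂ = 13.3/20.7 = 0.6425, W₂ = 1/(20.7-13.3) = 0.13514
Improvement: (W₁-W₂)/W₁ = (0.25641-0.13514)/0.25641 = 47.30%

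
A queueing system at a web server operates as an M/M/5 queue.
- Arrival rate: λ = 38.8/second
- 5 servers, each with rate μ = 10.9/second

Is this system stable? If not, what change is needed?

Stability requires ρ = λ/(cμ) < 1
ρ = 38.8/(5 × 10.9) = 38.8/54.50 = 0.7119
Since 0.7119 < 1, the system is STABLE.
The servers are busy 71.19% of the time.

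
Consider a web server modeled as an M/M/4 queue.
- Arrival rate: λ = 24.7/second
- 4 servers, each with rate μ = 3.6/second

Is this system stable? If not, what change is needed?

Stability requires ρ = λ/(cμ) < 1
ρ = 24.7/(4 × 3.6) = 24.7/14.40 = 1.7153
Since 1.7153 ≥ 1, the system is UNSTABLE.
Need c > λ/μ = 24.7/3.6 = 6.86.
Minimum servers needed: c = 7.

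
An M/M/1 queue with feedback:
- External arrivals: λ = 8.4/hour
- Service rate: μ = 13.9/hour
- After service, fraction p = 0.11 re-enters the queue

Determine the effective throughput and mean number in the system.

Effective arrival rate: λ_eff = λ/(1-p) = 8.4/(1-0.11) = 8.4/0.89 = 9.4382
ρ = λ_eff/μ = 9.4382/13.9 = 0.6790
L = ρ/(1-ρ) = 0.6790/(1-0.6790) = 2.1153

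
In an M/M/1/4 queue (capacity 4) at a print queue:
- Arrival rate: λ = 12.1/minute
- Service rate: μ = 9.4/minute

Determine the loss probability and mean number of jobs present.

ρ = λ/μ = 12.1/9.4 = 1.287234
P₀ = (1-ρ)/(1-ρ^(K+1)) = (1-1.287234)/(1-1.287234^5) = -0.2872/-2.5342 = 0.1133
P_K = P₀×ρ^K = 0.11334 × 1.287234^4 = 0.11334 × 2.7456 = 0.3112
Blocking probability P_4 = 0.3112 (31.12%)
L = ρ[1 - (K+1)ρ^K + Kρ^(K+1)] / [(1-ρ)(1-ρ^(K+1))]
L = 1.287234 × (1 - 5×2.74555 + 4×3.53417) / ((1 - 1.287234) × (1 - 3.53417)) = 2.4916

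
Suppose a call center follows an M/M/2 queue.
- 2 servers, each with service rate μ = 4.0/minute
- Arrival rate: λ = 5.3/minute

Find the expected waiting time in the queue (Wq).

Traffic intensity: ρ = λ/(cμ) = 5.3/(2×4.0) = 0.6625
Since ρ = 0.6625 < 1, system is stable.
Offered load a = λ/μ = cρ = 5.3/4.0 = 1.3250
P₀ = [ Σₙ₌₀^1 aⁿ/n! + a^2/(2!(1-ρ)) ]⁻¹
Σ = a^0/0! + a^1/1! = 1.0000 + 1.3250 = 2.3250
a^2/(2!(1-ρ)) = 1.7556/(2 × 0.3375) = 2.6009
P₀ = 1/(2.3250 + 2.6009) = 0.2030
Lq = P₀·a^2·ρ / (2!(1-ρ)²) = 0.2030 × 1.7556 × 0.6625 / (2 × 0.1139) = 1.0365
Wq = Lq/λ = 1.0365/5.3 = 0.1956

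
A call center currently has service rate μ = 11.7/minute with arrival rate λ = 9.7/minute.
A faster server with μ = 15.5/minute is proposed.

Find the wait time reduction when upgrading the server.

System 1: ρ₁ = 9.7/11.7 = 0.8291, W₁ = 1/(11.7-9.7) = 0.5000
System 2: ρ₂ = 9.7/15.5 = 0.6258, W₂ = 1/(15.5-9.7) = 0.1724
Improvement: (W₁-W₂)/W₁ = (0.5000-0.1724)/0.5000 = 65.52%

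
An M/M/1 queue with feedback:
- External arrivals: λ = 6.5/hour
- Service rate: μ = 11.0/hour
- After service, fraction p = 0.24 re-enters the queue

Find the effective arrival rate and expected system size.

Effective arrival rate: λ_eff = λ/(1-p) = 6.5/(1-0.24) = 6.5/0.76 = 8.5526
ρ = λ_eff/μ = 8.5526/11.0 = 0.77751
L = ρ/(1-ρ) = 0.77751/(1-0.77751) = 3.4946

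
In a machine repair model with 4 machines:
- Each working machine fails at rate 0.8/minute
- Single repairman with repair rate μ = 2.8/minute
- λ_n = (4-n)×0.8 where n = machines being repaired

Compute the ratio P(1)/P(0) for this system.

P(1)/P(0) = ∏_{i=0}^{1-1} λ_i/μ_{i+1}
= (4-0)×0.8/2.8
= 1.1429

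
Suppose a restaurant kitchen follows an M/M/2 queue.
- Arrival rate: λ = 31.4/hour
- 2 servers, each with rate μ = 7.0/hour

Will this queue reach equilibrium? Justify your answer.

Stability requires ρ = λ/(cμ) < 1
ρ = 31.4/(2 × 7.0) = 31.4/14.00 = 2.2429
Since 2.2429 ≥ 1, the system is UNSTABLE.
Need c > λ/μ = 31.4/7.0 = 4.49.
Minimum servers needed: c = 5.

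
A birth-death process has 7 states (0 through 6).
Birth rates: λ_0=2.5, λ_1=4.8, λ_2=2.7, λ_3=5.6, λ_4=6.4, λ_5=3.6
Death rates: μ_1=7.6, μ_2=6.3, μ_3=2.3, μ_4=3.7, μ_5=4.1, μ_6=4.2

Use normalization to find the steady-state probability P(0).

Ratios P(n)/P(0) = (λ₀···λₙ₋₁)/(μ₁···μₙ):
P(1)/P(0) = (2.5)/(7.6) = 0.32895
P(2)/P(0) = (2.5×4.8)/(7.6×6.3) = 0.25063
P(3)/P(0) = (2.5×4.8×2.7)/(7.6×6.3×2.3) = 0.29421
P(4)/P(0) = (2.5×4.8×2.7×5.6)/(7.6×6.3×2.3×3.7) = 0.44530
P(5)/P(0) = (2.5×4.8×2.7×5.6×6.4)/(7.6×6.3×2.3×3.7×4.1) = 0.69510
P(6)/P(0) = (2.5×4.8×2.7×5.6×6.4×3.6)/(7.6×6.3×2.3×3.7×4.1×4.2) = 0.59580

Normalization: ∑ P(n) = 1
P(0) × (1.0000 + 0.32895 + 0.25063 + 0.29421 + 0.44530 + 0.69510 + 0.59580) = 1
P(0) × 3.6100 = 1
P(0) = 1/3.6100 = 0.2770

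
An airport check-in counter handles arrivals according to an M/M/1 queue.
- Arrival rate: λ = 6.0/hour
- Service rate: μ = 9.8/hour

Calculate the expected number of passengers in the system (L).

ρ = λ/μ = 6.0/9.8 = 0.6122
For M/M/1: L = λ/(μ-λ)
L = 6.0/(9.8-6.0) = 6.0/3.80
L = 1.5789 passengers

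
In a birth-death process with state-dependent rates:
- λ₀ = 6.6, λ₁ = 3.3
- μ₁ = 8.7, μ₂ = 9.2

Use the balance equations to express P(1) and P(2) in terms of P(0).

Balance equations:
State 0: λ₀P₀ = μ₁P₁ → P₁ = (λ₀/μ₁)P₀ = (6.6/8.7)P₀ = 0.7586P₀
State 1: P₂ = (λ₀λ₁)/(μ₁μ₂)P₀ = (6.6×3.3)/(8.7×9.2)P₀ = 0.2721P₀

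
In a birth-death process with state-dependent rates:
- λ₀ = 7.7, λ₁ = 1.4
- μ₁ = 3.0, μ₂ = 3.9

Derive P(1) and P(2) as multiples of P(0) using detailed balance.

Balance equations:
State 0: λ₀P₀ = μ₁P₁ → P₁ = (λ₀/μ₁)P₀ = (7.7/3.0)P₀ = 2.5667P₀
State 1: P₂ = (λ₀λ₁)/(μ₁μ₂)P₀ = (7.7×1.4)/(3.0×3.9)P₀ = 0.9214P₀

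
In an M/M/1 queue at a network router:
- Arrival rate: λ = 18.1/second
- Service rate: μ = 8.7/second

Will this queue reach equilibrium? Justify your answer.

Stability requires ρ = λ/(cμ) < 1
ρ = 18.1/(1 × 8.7) = 18.1/8.70 = 2.0805
Since 2.0805 ≥ 1, the system is UNSTABLE.
Queue grows without bound. Need μ > λ = 18.1.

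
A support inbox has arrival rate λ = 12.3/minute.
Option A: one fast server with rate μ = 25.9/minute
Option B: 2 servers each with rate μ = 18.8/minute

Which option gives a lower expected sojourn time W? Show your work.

Option A: single server μ = 25.9 (M/M/1)
  ρ_A = 12.3/25.9 = 0.4749
  W_A = 1/(μ-λ) = 1/(25.9-12.3) = 1/13.60 = 0.07353

Option B: 2 servers μ = 18.8 (M/M/2)
  ρ_B = λ/(cμ) = 12.3/(2×18.8) = 0.3271
  Offered load a = λ/μ = cρ = 12.3/18.8 = 0.6543
  P₀ = [ Σₙ₌₀^1 aⁿ/n! + a^2/(2!(1-ρ)) ]⁻¹
  Σ = a^0/0! + a^1/1! = 1.0000 + 0.6543 = 1.6543
  a^2/(2!(1-ρ)) = 0.4281/(2 × 0.6729) = 0.3181
  P₀ = 1/(1.6543 + 0.3181) = 0.5070
  Lq = P₀·a^2·ρ / (2!(1-ρ)²) = 0.5070 × 0.4281 × 0.3271 / (2 × 0.4528) = 0.07840
  Wq_B = Lq/λ = 0.078404/12.3 = 0.0063743
  W_B = Wq_B + 1/μ = 0.0063743 + 0.053191 = 0.05957

Since W_B = 0.05957 < W_A = 0.07353, Option B (multiple servers) has the shorter time in system.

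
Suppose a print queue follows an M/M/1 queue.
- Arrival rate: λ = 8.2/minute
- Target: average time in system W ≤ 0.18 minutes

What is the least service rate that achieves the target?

For M/M/1: W = 1/(μ-λ)
Need W ≤ 0.18, so 1/(μ-λ) ≤ 0.18
μ - λ ≥ 1/0.18 = 5.5556
μ ≥ 8.2 + 5.5556 = 13.7556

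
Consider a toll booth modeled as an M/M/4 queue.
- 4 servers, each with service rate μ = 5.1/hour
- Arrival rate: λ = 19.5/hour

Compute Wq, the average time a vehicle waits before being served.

Traffic intensity: ρ = λ/(cμ) = 19.5/(4×5.1) = 0.9559
Since ρ = 0.9559 < 1, system is stable.
Offered load a = λ/μ = cρ = 19.5/5.1 = 3.8235
P₀ = [ Σₙ₌₀^3 aⁿ/n! + a^4/(4!(1-ρ)) ]⁻¹
Σ = a^0/0! + a^1/1! + a^2/2! + a^3/3! = 1.0000 + 3.8235 + 7.3097 + 9.3163 = 21.4495
a^4/(4!(1-ρ)) = 213.7262/(24 × 0.04411765) = 201.8525
P₀ = 1/(21.4495 + 201.8525) = 0.004478
Lq = P₀·a^4·ρ / (4!(1-ρ)²) = 0.004478240 × 213.7262 × 0.9558824 / (24 × 0.001946367) = 19.5855
Wq = Lq/λ = 19.5855/19.5 = 1.0044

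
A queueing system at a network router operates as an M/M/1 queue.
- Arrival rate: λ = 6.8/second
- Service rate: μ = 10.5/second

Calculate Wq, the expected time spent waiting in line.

First, compute utilization: ρ = λ/μ = 6.8/10.5 = 0.6476
For M/M/1: Wq = λ/(μ(μ-λ))
Wq = 6.8/(10.5 × (10.5-6.8))
Wq = 6.8/(10.5 × 3.70)
Wq = 0.1750 seconds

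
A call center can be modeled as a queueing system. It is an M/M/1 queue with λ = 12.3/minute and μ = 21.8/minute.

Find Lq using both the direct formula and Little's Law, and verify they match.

Method 1 (direct): Lq = λ²/(μ(μ-λ)) = 151.29/(21.8 × 9.50) = 0.7305

Method 2 (Little's Law):
W = 1/(μ-λ) = 1/9.50 = 0.10526
Wq = W - 1/μ = 0.10526 - 0.045872 = 0.05939
Lq = λWq = 12.3 × 0.05939 = 0.7305 ✔ (matches Method 1)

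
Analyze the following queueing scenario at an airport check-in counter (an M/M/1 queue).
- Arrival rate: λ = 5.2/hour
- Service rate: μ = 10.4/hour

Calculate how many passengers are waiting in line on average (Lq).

ρ = λ/μ = 5.2/10.4 = 0.5000
For M/M/1: Lq = λ²/(μ(μ-λ))
Lq = 27.04/(10.4 × 5.20)
Lq = 0.5000 passengers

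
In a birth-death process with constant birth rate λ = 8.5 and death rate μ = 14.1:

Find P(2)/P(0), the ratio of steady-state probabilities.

For constant rates: P(n)/P(0) = (λ/μ)^n
P(2)/P(0) = (8.5/14.1)^2 = 0.6028^2 = 0.3634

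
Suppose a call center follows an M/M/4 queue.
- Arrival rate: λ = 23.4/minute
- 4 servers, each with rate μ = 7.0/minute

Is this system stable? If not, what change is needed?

Stability requires ρ = λ/(cμ) < 1
ρ = 23.4/(4 × 7.0) = 23.4/28.00 = 0.8357
Since 0.8357 < 1, the system is STABLE.
The servers are busy 83.57% of the time.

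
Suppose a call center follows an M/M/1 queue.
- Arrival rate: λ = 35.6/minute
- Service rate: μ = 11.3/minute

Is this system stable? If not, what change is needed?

Stability requires ρ = λ/(cμ) < 1
ρ = 35.6/(1 × 11.3) = 35.6/11.30 = 3.1504
Since 3.1504 ≥ 1, the system is UNSTABLE.
Queue grows without bound. Need μ > λ = 35.6.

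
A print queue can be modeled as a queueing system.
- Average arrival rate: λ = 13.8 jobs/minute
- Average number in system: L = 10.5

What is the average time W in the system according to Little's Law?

Little's Law: L = λW, so W = L/λ
W = 10.5/13.8 = 0.7609 minutes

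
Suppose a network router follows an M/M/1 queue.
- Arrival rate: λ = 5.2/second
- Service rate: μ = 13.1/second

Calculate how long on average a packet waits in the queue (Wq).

First, compute utilization: ρ = λ/μ = 5.2/13.1 = 0.3969
For M/M/1: Wq = λ/(μ(μ-λ))
Wq = 5.2/(13.1 × (13.1-5.2))
Wq = 5.2/(13.1 × 7.90)
Wq = 0.05025 seconds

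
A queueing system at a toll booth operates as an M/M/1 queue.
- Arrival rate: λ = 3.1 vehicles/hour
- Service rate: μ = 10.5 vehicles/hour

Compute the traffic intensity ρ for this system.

Server utilization: ρ = λ/μ
ρ = 3.1/10.5 = 0.2952
The server is busy 29.52% of the time.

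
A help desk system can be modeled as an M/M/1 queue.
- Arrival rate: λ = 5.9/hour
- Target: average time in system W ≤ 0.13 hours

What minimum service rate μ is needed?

For M/M/1: W = 1/(μ-λ)
Need W ≤ 0.13, so 1/(μ-λ) ≤ 0.13
μ - λ ≥ 1/0.13 = 7.6923
μ ≥ 5.9 + 7.6923 = 13.5923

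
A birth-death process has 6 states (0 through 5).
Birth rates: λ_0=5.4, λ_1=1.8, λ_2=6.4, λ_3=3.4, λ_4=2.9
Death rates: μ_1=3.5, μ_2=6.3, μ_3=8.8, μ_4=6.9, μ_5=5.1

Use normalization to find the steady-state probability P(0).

Ratios P(n)/P(0) = (λ₀···λₙ₋₁)/(μ₁···μₙ):
P(1)/P(0) = (5.4)/(3.5) = 1.5429
P(2)/P(0) = (5.4×1.8)/(3.5×6.3) = 0.4408
P(3)/P(0) = (5.4×1.8×6.4)/(3.5×6.3×8.8) = 0.3206
P(4)/P(0) = (5.4×1.8×6.4×3.4)/(3.5×6.3×8.8×6.9) = 0.1580
P(5)/P(0) = (5.4×1.8×6.4×3.4×2.9)/(3.5×6.3×8.8×6.9×5.1) = 0.08983

Normalization: ∑ P(n) = 1
P(0) × (1.0000 + 1.5429 + 0.4408 + 0.3206 + 0.1580 + 0.08983) = 1
P(0) × 3.5521 = 1
P(0) = 1/3.5521 = 0.2815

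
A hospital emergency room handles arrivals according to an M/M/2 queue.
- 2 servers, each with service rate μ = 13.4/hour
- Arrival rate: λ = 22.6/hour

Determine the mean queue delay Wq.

Traffic intensity: ρ = λ/(cμ) = 22.6/(2×13.4) = 0.8433
Since ρ = 0.8433 < 1, system is stable.
Offered load a = λ/μ = cρ = 22.6/13.4 = 1.6866
P₀ = [ Σₙ₌₀^1 aⁿ/n! + a^2/(2!(1-ρ)) ]⁻¹
Σ = a^0/0! + a^1/1! = 1.0000 + 1.6866 = 2.6866
a^2/(2!(1-ρ)) = 2.844509/(2 × 0.1567164) = 9.0753
P₀ = 1/(2.6866 + 9.0753) = 0.08502
Lq = P₀·a^2·ρ / (2!(1-ρ)²) = 0.08502 × 2.8445 × 0.8433 / (2 × 0.02456) = 4.1519
Wq = Lq/λ = 4.1519/22.6 = 0.1837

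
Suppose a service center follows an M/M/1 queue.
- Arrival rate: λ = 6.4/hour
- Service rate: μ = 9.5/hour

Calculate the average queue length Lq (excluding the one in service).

ρ = λ/μ = 6.4/9.5 = 0.6737
For M/M/1: Lq = λ²/(μ(μ-λ))
Lq = 40.96/(9.5 × 3.10)
Lq = 1.3908 customers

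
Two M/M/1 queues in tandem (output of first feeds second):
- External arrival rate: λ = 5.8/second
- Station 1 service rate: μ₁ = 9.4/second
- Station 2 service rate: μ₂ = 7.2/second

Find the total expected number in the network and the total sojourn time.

By Jackson's theorem, each station behaves as independent M/M/1.
Station 1: ρ₁ = 5.8/9.4 = 0.6170, L₁ = ρ₁/(1-ρ₁) = λ/(μ₁-λ) = 5.8/3.60 = 1.6111
Station 2: ρ₂ = 5.8/7.2 = 0.8056, L₂ = ρ₂/(1-ρ₂) = λ/(μ₂-λ) = 5.8/1.40 = 4.1429
Total: L = L₁ + L₂ = 1.6111 + 4.1429 = 5.7540
W = L/λ = 5.7540/5.8 = 0.9921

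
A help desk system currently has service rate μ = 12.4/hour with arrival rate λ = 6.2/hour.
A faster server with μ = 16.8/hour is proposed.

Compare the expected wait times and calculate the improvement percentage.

System 1: ρ₁ = 6.2/12.4 = 0.5000, W₁ = 1/(12.4-6.2) = 0.1613
System 2: ρ₂ = 6.2/16.8 = 0.3690, W₂ = 1/(16.8-6.2) = 0.09434
Improvement: (W₁-W₂)/W₁ = (0.1613-0.09434)/0.1613 = 41.51%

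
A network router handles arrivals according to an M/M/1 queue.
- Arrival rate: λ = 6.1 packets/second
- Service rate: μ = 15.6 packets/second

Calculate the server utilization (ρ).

Server utilization: ρ = λ/μ
ρ = 6.1/15.6 = 0.3910
The server is busy 39.10% of the time.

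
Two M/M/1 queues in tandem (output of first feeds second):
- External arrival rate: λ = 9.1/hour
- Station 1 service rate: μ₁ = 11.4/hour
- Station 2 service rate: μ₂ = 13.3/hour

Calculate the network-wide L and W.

By Jackson's theorem, each station behaves as independent M/M/1.
Station 1: ρ₁ = 9.1/11.4 = 0.7982, L₁ = ρ₁/(1-ρ₁) = λ/(μ₁-λ) = 9.1/2.30 = 3.9565
Station 2: ρ₂ = 9.1/13.3 = 0.6842, L₂ = ρ₂/(1-ρ₂) = λ/(μ₂-λ) = 9.1/4.20 = 2.1667
Total: L = L₁ + L₂ = 3.9565 + 2.1667 = 6.1232
W = L/λ = 6.1232/9.1 = 0.6729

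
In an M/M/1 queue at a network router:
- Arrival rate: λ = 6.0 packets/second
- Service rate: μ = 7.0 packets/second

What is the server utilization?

Server utilization: ρ = λ/μ
ρ = 6.0/7.0 = 0.8571
The server is busy 85.71% of the time.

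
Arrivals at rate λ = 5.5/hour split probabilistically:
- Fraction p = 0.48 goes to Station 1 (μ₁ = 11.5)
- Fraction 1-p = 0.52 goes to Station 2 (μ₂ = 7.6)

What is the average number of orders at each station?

Effective rates: λ₁ = 5.5×0.48 = 2.64, λ₂ = 5.5×0.52 = 2.86
Station 1: ρ₁ = 2.64/11.5 = 0.2296, L₁ = ρ₁/(1-ρ₁) = 0.2296/(1-0.2296) = 0.2980
Station 2: ρ₂ = 2.86/7.6 = 0.37632, L₂ = ρ₂/(1-ρ₂) = 0.37632/(1-0.37632) = 0.6034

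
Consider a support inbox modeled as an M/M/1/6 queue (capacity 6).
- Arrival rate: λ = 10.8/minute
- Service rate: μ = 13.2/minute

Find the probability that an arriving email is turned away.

ρ = λ/μ = 10.8/13.2 = 0.81818
P₀ = (1-ρ)/(1-ρ^(K+1)) = (1-0.81818)/(1-0.81818^7) = 0.18182/0.75456 = 0.2410
P_K = P₀×ρ^K = 0.24096 × 0.81818^6 = 0.24096 × 0.29998 = 0.07228
Blocking probability = 7.23%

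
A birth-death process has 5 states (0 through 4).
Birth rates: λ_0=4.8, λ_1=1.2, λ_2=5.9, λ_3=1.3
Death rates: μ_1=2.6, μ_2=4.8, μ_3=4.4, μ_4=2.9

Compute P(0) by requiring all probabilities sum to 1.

Ratios P(n)/P(0) = (λ₀···λₙ₋₁)/(μ₁···μₙ):
P(1)/P(0) = (4.8)/(2.6) = 1.8462
P(2)/P(0) = (4.8×1.2)/(2.6×4.8) = 0.4615
P(3)/P(0) = (4.8×1.2×5.9)/(2.6×4.8×4.4) = 0.6189
P(4)/P(0) = (4.8×1.2×5.9×1.3)/(2.6×4.8×4.4×2.9) = 0.2774

Normalization: ∑ P(n) = 1
P(0) × (1.0000 + 1.8462 + 0.4615 + 0.6189 + 0.2774) = 1
P(0) × 4.2040 = 1
P(0) = 1/4.2040 = 0.2379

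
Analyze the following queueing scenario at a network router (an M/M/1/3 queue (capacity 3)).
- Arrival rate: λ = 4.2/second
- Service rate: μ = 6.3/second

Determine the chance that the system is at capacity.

ρ = λ/μ = 4.2/6.3 = 0.6667
P₀ = (1-ρ)/(1-ρ^(K+1)) = (1-0.6667)/(1-0.6667^4) = 0.3333/0.8024 = 0.4154
P_K = P₀×ρ^K = 0.4154 × 0.6667^3 = 0.4154 × 0.2963 = 0.1231
Blocking probability = 12.31%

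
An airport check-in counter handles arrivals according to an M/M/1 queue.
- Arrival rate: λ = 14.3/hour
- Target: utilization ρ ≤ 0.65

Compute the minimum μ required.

ρ = λ/μ, so μ = λ/ρ
μ ≥ 14.3/0.65 = 22.0000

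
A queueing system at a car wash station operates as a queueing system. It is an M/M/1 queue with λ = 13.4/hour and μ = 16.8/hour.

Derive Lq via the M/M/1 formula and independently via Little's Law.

Method 1 (direct): Lq = λ²/(μ(μ-λ)) = 179.56/(16.8 × 3.40) = 3.1436

Method 2 (Little's Law):
W = 1/(μ-λ) = 1/3.40 = 0.2941
Wq = W - 1/μ = 0.2941 - 0.05952 = 0.2346
Lq = λWq = 13.4 × 0.2346 = 3.1436 ✔ (matches Method 1)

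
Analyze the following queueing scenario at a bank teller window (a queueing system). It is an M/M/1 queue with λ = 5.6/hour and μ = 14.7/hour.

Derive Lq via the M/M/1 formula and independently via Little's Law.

Method 1 (direct): Lq = λ²/(μ(μ-λ)) = 31.36/(14.7 × 9.10) = 0.2344

Method 2 (Little's Law):
W = 1/(μ-λ) = 1/9.10 = 0.10989
Wq = W - 1/μ = 0.10989 - 0.068027 = 0.04186
Lq = λWq = 5.6 × 0.04186 = 0.2344 ✔ (matches Method 1)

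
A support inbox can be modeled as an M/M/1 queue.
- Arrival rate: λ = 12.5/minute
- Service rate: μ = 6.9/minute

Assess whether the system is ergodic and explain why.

Stability requires ρ = λ/(cμ) < 1
ρ = 12.5/(1 × 6.9) = 12.5/6.90 = 1.8116
Since 1.8116 ≥ 1, the system is UNSTABLE.
Queue grows without bound. Need μ > λ = 12.5.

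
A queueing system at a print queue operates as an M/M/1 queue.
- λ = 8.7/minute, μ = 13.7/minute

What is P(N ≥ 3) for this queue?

ρ = λ/μ = 8.7/13.7 = 0.63504
P(N ≥ n) = ρⁿ
P(N ≥ 3) = 0.63504^3
P(N ≥ 3) = 0.2561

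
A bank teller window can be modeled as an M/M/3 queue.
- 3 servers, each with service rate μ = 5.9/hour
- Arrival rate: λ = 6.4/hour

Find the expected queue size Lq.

Traffic intensity: ρ = λ/(cμ) = 6.4/(3×5.9) = 0.3616
Since ρ = 0.3616 < 1, system is stable.
Offered load a = λ/μ = cρ = 6.4/5.9 = 1.0847
P₀ = [ Σₙ₌₀^2 aⁿ/n! + a^3/(3!(1-ρ)) ]⁻¹
Σ = a^0/0! + a^1/1! + a^2/2! = 1.00000 + 1.08475 + 0.588337 = 2.6731
a^3/(3!(1-ρ)) = 1.2764/(6 × 0.6384) = 0.3332
P₀ = 1/(2.6731 + 0.3332) = 0.3326
Lq = P₀·a^3·ρ / (3!(1-ρ)²) = 0.33263 × 1.2764 × 0.36158 / (6 × 0.40758) = 0.06278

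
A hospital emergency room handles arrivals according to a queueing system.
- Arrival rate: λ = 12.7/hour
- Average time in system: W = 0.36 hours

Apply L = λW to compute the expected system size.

Little's Law: L = λW
L = 12.7 × 0.36 = 4.5720 patients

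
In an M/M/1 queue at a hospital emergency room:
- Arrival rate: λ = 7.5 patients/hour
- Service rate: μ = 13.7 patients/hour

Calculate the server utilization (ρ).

Server utilization: ρ = λ/μ
ρ = 7.5/13.7 = 0.5474
The server is busy 54.74% of the time.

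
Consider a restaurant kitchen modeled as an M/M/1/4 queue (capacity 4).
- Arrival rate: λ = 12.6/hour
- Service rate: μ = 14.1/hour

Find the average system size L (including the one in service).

ρ = λ/μ = 12.6/14.1 = 0.89362
P₀ = (1-ρ)/(1-ρ^(K+1)) = (1-0.89362)/(1-0.89362^5) = 0.10638/0.43014 = 0.2473
P_K = P₀×ρ^K = 0.2473 × 0.89362^4 = 0.2473 × 0.6377 = 0.1577
L = ρ[1 - (K+1)ρ^K + Kρ^(K+1)] / [(1-ρ)(1-ρ^(K+1))]
L = 0.89362 × (1 - 5×0.637693 + 4×0.569855) / ((1 - 0.89362) × (1 - 0.569855)) = 1.7763 orders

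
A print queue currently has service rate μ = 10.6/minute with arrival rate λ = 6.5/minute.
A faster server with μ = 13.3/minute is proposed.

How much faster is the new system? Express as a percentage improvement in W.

System 1: ρ₁ = 6.5/10.6 = 0.6132, W₁ = 1/(10.6-6.5) = 0.243902
System 2: ρ₂ = 6.5/13.3 = 0.4887, W₂ = 1/(13.3-6.5) = 0.147059
Improvement: (W₁-W₂)/W₁ = (0.243902-0.147059)/0.243902 = 39.71%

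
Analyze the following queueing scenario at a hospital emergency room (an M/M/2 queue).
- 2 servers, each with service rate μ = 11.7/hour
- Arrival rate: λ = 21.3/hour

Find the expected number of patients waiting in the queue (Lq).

Traffic intensity: ρ = λ/(cμ) = 21.3/(2×11.7) = 0.9103
Since ρ = 0.9103 < 1, system is stable.
Offered load a = λ/μ = cρ = 21.3/11.7 = 1.8205
P₀ = [ Σₙ₌₀^1 aⁿ/n! + a^2/(2!(1-ρ)) ]⁻¹
Σ = a^0/0! + a^1/1! = 1.0000 + 1.8205 = 2.8205
a^2/(2!(1-ρ)) = 3.31427/(2 × 0.0897436) = 18.4652
P₀ = 1/(2.8205 + 18.4652) = 0.04698
Lq = P₀·a^2·ρ / (2!(1-ρ)²) = 0.0469799 × 3.31427 × 0.910256 / (2 × 0.00805391) = 8.7989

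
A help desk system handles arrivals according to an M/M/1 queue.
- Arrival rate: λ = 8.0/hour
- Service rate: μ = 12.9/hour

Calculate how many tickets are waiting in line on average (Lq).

ρ = λ/μ = 8.0/12.9 = 0.6202
For M/M/1: Lq = λ²/(μ(μ-λ))
Lq = 64.00/(12.9 × 4.90)
Lq = 1.0125 tickets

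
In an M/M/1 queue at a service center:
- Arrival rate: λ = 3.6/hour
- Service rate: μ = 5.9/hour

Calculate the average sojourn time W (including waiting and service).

First, compute utilization: ρ = λ/μ = 3.6/5.9 = 0.6102
For M/M/1: W = 1/(μ-λ)
W = 1/(5.9-3.6) = 1/2.30
W = 0.4348 hours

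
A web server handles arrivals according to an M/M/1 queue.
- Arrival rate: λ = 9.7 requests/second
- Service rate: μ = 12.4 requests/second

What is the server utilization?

Server utilization: ρ = λ/μ
ρ = 9.7/12.4 = 0.7823
The server is busy 78.23% of the time.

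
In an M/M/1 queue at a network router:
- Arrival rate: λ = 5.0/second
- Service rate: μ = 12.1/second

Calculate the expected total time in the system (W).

First, compute utilization: ρ = λ/μ = 5.0/12.1 = 0.4132
For M/M/1: W = 1/(μ-λ)
W = 1/(12.1-5.0) = 1/7.10
W = 0.1408 seconds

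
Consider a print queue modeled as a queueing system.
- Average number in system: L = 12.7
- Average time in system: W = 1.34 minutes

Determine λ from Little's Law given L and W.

Little's Law: L = λW, so λ = L/W
λ = 12.7/1.34 = 9.4776 jobs/minute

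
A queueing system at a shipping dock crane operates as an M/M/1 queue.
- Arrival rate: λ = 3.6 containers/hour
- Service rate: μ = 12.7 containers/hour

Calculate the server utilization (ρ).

Server utilization: ρ = λ/μ
ρ = 3.6/12.7 = 0.2835
The server is busy 28.35% of the time.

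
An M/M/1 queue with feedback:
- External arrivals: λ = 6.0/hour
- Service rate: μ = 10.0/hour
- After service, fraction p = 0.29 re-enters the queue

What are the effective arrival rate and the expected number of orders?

Effective arrival rate: λ_eff = λ/(1-p) = 6.0/(1-0.29) = 6.0/0.71 = 8.4507
ρ = λ_eff/μ = 8.4507/10.0 = 0.84507
L = ρ/(1-ρ) = 0.84507/(1-0.84507) = 5.4545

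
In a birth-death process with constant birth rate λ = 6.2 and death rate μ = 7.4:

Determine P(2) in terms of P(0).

For constant rates: P(n)/P(0) = (λ/μ)^n
P(2)/P(0) = (6.2/7.4)^2 = 0.83784^2 = 0.7020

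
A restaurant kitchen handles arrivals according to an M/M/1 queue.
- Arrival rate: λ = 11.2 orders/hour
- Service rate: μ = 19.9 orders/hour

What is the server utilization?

Server utilization: ρ = λ/μ
ρ = 11.2/19.9 = 0.5628
The server is busy 56.28% of the time.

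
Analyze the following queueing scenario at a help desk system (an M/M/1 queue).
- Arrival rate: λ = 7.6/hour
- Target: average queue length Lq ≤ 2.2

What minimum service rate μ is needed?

For M/M/1: Lq = λ²/(μ(μ-λ))
Need Lq ≤ 2.2, i.e. μ(μ-λ) ≥ λ²/2.2
μ² - 7.6μ - 57.76/2.2 ≥ 0  →  μ² - 7.6μ - 26.25455 ≥ 0
Quadratic formula (positive root): μ = [λ + √(λ² + 4×26.25455)]/2
Discriminant: 57.76 + 4×26.25455 = 162.7782, √162.7782 = 12.7585
μ ≥ (7.6 + 12.7585)/2 = 10.1792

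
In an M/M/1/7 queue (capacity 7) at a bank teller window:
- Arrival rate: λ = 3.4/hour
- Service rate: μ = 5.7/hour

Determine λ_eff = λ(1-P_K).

ρ = λ/μ = 3.4/5.7 = 0.5965
P₀ = (1-ρ)/(1-ρ^(K+1)) = (1-0.5965)/(1-0.5965^8) = 0.4035/0.9840 = 0.4101
P_K = P₀×ρ^K = 0.4101 × 0.5965^7 = 0.4101 × 0.02687 = 0.01102
λ_eff = λ(1-P_K) = 3.4 × (1 - 0.01102) = 3.4 × 0.98898 = 3.3625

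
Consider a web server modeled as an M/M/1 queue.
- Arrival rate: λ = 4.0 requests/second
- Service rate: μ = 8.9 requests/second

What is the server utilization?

Server utilization: ρ = λ/μ
ρ = 4.0/8.9 = 0.4494
The server is busy 44.94% of the time.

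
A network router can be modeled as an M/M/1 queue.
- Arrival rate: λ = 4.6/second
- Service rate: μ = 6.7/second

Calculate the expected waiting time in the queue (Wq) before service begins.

First, compute utilization: ρ = λ/μ = 4.6/6.7 = 0.6866
For M/M/1: Wq = λ/(μ(μ-λ))
Wq = 4.6/(6.7 × (6.7-4.6))
Wq = 4.6/(6.7 × 2.10)
Wq = 0.3269 seconds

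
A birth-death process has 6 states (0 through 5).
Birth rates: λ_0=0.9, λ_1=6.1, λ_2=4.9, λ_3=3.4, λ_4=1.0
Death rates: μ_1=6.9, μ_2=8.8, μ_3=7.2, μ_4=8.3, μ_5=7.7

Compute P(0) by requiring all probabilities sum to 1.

Ratios P(n)/P(0) = (λ₀···λₙ₋₁)/(μ₁···μₙ):
P(1)/P(0) = (0.9)/(6.9) = 0.13043
P(2)/P(0) = (0.9×6.1)/(6.9×8.8) = 0.090415
P(3)/P(0) = (0.9×6.1×4.9)/(6.9×8.8×7.2) = 0.061532
P(4)/P(0) = (0.9×6.1×4.9×3.4)/(6.9×8.8×7.2×8.3) = 0.025206
P(5)/P(0) = (0.9×6.1×4.9×3.4×1.0)/(6.9×8.8×7.2×8.3×7.7) = 0.0032735

Normalization: ∑ P(n) = 1
P(0) × (1.0000 + 0.13043 + 0.090415 + 0.061532 + 0.025206 + 0.0032735) = 1
P(0) × 1.31086 = 1
P(0) = 1/1.31086 = 0.7629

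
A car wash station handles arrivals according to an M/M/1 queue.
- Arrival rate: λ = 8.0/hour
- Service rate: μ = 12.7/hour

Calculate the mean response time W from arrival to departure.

First, compute utilization: ρ = λ/μ = 8.0/12.7 = 0.6299
For M/M/1: W = 1/(μ-λ)
W = 1/(12.7-8.0) = 1/4.70
W = 0.2128 hours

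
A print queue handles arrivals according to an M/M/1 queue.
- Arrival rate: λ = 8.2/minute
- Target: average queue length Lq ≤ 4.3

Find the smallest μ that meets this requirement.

For M/M/1: Lq = λ²/(μ(μ-λ))
Need Lq ≤ 4.3, i.e. μ(μ-λ) ≥ λ²/4.3
μ² - 8.2μ - 67.24/4.3 ≥ 0  →  μ² - 8.2μ - 15.6372 ≥ 0
Quadratic formula (positive root): μ = [λ + √(λ² + 4×15.6372)]/2
Discriminant: 67.24 + 4×15.6372 = 129.7888, √129.7888 = 11.39249
μ ≥ (8.2 + 11.39249)/2 = 9.7962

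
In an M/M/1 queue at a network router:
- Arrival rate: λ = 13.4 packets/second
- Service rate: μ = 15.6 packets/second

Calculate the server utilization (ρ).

Server utilization: ρ = λ/μ
ρ = 13.4/15.6 = 0.8590
The server is busy 85.90% of the time.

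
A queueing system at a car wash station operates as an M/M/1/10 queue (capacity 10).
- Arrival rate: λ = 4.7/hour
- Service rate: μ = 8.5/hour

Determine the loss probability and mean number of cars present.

ρ = λ/μ = 4.7/8.5 = 0.55294
P₀ = (1-ρ)/(1-ρ^(K+1)) = (1-0.55294)/(1-0.55294^11) = 0.44706/0.99852 = 0.4477
P_K = P₀×ρ^K = 0.4477 × 0.55294^10 = 0.4477 × 0.002672 = 0.001196
Blocking probability P_10 = 0.001196 (0.12%)
L = ρ[1 - (K+1)ρ^K + Kρ^(K+1)] / [(1-ρ)(1-ρ^(K+1))]
L = 0.55294 × (1 - 11×0.002672 + 10×0.001477) / ((1 - 0.55294) × (1 - 0.001477)) = 1.2206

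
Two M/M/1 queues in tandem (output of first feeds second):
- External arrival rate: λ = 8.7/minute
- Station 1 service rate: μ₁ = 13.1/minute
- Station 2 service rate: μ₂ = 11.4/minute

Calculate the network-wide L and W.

By Jackson's theorem, each station behaves as independent M/M/1.
Station 1: ρ₁ = 8.7/13.1 = 0.6641, L₁ = ρ₁/(1-ρ₁) = λ/(μ₁-λ) = 8.7/4.40 = 1.9773
Station 2: ρ₂ = 8.7/11.4 = 0.7632, L₂ = ρ₂/(1-ρ₂) = λ/(μ₂-λ) = 8.7/2.70 = 3.2222
Total: L = L₁ + L₂ = 1.9773 + 3.2222 = 5.1995
W = L/λ = 5.1995/8.7 = 0.5976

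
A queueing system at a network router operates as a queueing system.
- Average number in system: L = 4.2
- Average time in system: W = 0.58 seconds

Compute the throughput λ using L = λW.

Little's Law: L = λW, so λ = L/W
λ = 4.2/0.58 = 7.2414 packets/second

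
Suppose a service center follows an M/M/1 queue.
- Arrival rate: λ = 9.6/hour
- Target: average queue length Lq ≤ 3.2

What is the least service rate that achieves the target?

For M/M/1: Lq = λ²/(μ(μ-λ))
Need Lq ≤ 3.2, i.e. μ(μ-λ) ≥ λ²/3.2
μ² - 9.6μ - 92.16/3.2 ≥ 0  →  μ² - 9.6μ - 28.8000 ≥ 0
Quadratic formula (positive root): μ = [λ + √(λ² + 4×28.8000)]/2
Discriminant: 92.16 + 4×28.8000 = 207.3600, √207.3600 = 14.4000
μ ≥ (9.6 + 14.4000)/2 = 12.0000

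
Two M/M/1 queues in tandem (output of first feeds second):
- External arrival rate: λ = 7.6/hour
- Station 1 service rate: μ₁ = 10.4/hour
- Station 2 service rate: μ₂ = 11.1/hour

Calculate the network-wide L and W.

By Jackson's theorem, each station behaves as independent M/M/1.
Station 1: ρ₁ = 7.6/10.4 = 0.7308, L₁ = ρ₁/(1-ρ₁) = λ/(μ₁-λ) = 7.6/2.80 = 2.7143
Station 2: ρ₂ = 7.6/11.1 = 0.6847, L₂ = ρ₂/(1-ρ₂) = λ/(μ₂-λ) = 7.6/3.50 = 2.1714
Total: L = L₁ + L₂ = 2.7143 + 2.1714 = 4.8857
W = L/λ = 4.8857/7.6 = 0.6429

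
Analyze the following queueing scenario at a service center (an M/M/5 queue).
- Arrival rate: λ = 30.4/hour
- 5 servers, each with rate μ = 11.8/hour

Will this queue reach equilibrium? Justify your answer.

Stability requires ρ = λ/(cμ) < 1
ρ = 30.4/(5 × 11.8) = 30.4/59.00 = 0.5153
Since 0.5153 < 1, the system is STABLE.
The servers are busy 51.53% of the time.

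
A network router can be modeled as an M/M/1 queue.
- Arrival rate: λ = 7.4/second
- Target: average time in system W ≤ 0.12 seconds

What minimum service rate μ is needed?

For M/M/1: W = 1/(μ-λ)
Need W ≤ 0.12, so 1/(μ-λ) ≤ 0.12
μ - λ ≥ 1/0.12 = 8.3333
μ ≥ 7.4 + 8.3333 = 15.7333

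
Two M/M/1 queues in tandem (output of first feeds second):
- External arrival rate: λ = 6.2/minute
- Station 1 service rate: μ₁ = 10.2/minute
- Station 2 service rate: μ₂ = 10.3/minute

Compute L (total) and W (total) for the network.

By Jackson's theorem, each station behaves as independent M/M/1.
Station 1: ρ₁ = 6.2/10.2 = 0.6078, L₁ = ρ₁/(1-ρ₁) = λ/(μ₁-λ) = 6.2/4.00 = 1.5500
Station 2: ρ₂ = 6.2/10.3 = 0.6019, L₂ = ρ₂/(1-ρ₂) = λ/(μ₂-λ) = 6.2/4.10 = 1.5122
Total: L = L₁ + L₂ = 1.5500 + 1.5122 = 3.0622
W = L/λ = 3.0622/6.2 = 0.4939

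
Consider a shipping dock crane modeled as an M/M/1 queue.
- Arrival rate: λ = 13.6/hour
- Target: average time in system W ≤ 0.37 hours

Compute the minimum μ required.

For M/M/1: W = 1/(μ-λ)
Need W ≤ 0.37, so 1/(μ-λ) ≤ 0.37
μ - λ ≥ 1/0.37 = 2.7027
μ ≥ 13.6 + 2.7027 = 16.3027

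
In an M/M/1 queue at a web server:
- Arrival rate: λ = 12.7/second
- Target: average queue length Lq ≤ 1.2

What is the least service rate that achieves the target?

For M/M/1: Lq = λ²/(μ(μ-λ))
Need Lq ≤ 1.2, i.e. μ(μ-λ) ≥ λ²/1.2
μ² - 12.7μ - 161.29/1.2 ≥ 0  →  μ² - 12.7μ - 134.40833 ≥ 0
Quadratic formula (positive root): μ = [λ + √(λ² + 4×134.40833)]/2
Discriminant: 161.29 + 4×134.40833 = 698.9233, √698.9233 = 26.4372
μ ≥ (12.7 + 26.4372)/2 = 19.5686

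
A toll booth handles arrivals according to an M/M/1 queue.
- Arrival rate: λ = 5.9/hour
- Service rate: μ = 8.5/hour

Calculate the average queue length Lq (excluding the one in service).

ρ = λ/μ = 5.9/8.5 = 0.6941
For M/M/1: Lq = λ²/(μ(μ-λ))
Lq = 34.81/(8.5 × 2.60)
Lq = 1.5751 vehicles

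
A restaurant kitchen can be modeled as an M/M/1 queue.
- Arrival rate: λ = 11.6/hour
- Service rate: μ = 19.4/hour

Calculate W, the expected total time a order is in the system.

First, compute utilization: ρ = λ/μ = 11.6/19.4 = 0.5979
For M/M/1: W = 1/(μ-λ)
W = 1/(19.4-11.6) = 1/7.80
W = 0.1282 hours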